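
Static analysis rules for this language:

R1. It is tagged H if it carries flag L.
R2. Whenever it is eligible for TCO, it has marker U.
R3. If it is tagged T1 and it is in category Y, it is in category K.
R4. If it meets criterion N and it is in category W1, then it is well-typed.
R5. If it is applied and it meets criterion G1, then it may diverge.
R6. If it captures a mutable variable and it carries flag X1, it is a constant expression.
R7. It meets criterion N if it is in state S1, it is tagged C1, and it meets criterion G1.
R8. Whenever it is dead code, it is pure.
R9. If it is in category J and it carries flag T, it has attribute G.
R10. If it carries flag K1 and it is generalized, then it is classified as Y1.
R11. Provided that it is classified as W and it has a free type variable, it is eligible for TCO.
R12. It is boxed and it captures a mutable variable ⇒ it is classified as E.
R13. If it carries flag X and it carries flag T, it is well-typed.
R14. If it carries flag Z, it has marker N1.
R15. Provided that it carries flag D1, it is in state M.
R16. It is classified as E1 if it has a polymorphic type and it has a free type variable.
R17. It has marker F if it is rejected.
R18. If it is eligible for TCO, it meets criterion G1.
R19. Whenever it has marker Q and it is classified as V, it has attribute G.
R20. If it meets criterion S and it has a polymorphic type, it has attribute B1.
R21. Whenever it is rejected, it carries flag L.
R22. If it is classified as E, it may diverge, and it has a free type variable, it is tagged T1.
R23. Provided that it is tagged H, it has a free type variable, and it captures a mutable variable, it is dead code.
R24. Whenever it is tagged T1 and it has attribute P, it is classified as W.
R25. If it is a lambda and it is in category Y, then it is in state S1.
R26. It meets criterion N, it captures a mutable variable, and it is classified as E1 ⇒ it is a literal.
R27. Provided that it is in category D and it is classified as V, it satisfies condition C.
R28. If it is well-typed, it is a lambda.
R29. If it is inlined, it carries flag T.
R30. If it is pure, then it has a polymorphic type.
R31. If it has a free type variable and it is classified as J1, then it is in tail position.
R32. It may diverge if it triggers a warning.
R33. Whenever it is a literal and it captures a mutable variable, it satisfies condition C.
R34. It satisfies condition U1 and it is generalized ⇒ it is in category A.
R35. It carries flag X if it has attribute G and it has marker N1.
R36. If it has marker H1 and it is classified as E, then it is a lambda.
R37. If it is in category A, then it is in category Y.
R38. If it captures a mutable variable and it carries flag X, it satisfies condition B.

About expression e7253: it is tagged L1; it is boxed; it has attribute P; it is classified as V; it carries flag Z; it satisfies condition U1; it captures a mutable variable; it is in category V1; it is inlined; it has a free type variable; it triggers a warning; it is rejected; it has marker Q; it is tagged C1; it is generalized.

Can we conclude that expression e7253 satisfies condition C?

By R12 (it is boxed, it captures a mutable variable): it is classified as E.
By R14 (it carries flag Z): it has marker N1.
By R19 (it has marker Q, it is classified as V): it has attribute G.
By R21 (it is rejected): it carries flag L.
By R29 (it is inlined): it carries flag T.
By R32 (it triggers a warning): it may diverge.
By R34 (it satisfies condition U1, it is generalized): it is in category A.
By R35 (it has attribute G, it has marker N1): it carries flag X.
By R37 (it is in category A): it is in category Y.
By R1 (it carries flag L): it is tagged H.
By R13 (it carries flag X, it carries flag T): it is well-typed.
By R22 (it is classified as E, it may diverge, it has a free type variable): it is tagged T1.
By R23 (it is tagged H, it has a free type variable, it captures a mutable variable): it is dead code.
By R24 (it is tagged T1, it has attribute P): it is classified as W.
By R28 (it is well-typed): it is a lambda.
By R8 (it is dead code): it is pure.
By R11 (it is classified as W, it has a free type variable): it is eligible for TCO.
By R18 (it is eligible for TCO): it meets criterion G1.
By R25 (it is a lambda, it is in category Y): it is in state S1.
By R30 (it is pure): it has a polymorphic type.
By R7 (it is in state S1, it is tagged C1, it meets criterion G1): it meets criterion N.
By R16 (it has a polymorphic type, it has a free type variable): it is classified as E1.
By R26 (it meets criterion N, it captures a mutable variable, it is classified as E1): it is a literal.
By R33 (it is a literal, it captures a mutable variable): it satisfies condition C.

Yes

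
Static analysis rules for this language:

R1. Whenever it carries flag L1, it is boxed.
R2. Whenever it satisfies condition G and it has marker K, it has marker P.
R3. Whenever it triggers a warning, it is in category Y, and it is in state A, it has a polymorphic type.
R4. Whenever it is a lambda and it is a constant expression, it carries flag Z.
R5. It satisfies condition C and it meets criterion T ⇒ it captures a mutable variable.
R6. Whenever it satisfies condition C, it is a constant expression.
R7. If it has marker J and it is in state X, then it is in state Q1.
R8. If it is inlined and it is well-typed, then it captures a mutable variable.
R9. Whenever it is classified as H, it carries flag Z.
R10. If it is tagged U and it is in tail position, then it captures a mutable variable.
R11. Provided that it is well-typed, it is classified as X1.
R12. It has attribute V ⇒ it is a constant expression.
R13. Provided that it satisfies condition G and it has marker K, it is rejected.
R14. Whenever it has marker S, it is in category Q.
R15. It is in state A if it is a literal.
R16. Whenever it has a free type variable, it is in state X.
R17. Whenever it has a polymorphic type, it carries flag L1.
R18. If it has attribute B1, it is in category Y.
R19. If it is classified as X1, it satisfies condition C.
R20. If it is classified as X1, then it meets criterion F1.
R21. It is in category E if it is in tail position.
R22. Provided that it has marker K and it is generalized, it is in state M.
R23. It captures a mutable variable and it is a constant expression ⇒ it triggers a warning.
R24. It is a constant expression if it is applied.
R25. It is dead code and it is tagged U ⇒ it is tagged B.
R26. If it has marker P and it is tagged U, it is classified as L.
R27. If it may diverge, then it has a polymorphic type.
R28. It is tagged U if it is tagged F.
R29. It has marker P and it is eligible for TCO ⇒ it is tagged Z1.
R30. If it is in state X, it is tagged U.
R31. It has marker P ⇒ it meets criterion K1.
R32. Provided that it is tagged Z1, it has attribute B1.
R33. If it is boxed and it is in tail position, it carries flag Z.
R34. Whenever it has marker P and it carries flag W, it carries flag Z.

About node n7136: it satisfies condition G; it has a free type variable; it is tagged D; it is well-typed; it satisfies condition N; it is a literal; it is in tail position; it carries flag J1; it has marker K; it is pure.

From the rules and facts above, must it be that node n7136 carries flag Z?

Forward chaining from the given facts derives: has marker P, is classified as X1, is rejected, is in state A, is in state X, satisfies condition C, meets criterion F1, is in category E, is tagged U, meets criterion K1, is a constant expression, captures a mutable variable, triggers a warning, is classified as L.
Rules concluding "it carries flag Z": R4 needs "it is a lambda"; R9 needs "it is classified as H"; R33 needs "it is boxed"; R34 needs "it carries flag W" — none of these are established.

No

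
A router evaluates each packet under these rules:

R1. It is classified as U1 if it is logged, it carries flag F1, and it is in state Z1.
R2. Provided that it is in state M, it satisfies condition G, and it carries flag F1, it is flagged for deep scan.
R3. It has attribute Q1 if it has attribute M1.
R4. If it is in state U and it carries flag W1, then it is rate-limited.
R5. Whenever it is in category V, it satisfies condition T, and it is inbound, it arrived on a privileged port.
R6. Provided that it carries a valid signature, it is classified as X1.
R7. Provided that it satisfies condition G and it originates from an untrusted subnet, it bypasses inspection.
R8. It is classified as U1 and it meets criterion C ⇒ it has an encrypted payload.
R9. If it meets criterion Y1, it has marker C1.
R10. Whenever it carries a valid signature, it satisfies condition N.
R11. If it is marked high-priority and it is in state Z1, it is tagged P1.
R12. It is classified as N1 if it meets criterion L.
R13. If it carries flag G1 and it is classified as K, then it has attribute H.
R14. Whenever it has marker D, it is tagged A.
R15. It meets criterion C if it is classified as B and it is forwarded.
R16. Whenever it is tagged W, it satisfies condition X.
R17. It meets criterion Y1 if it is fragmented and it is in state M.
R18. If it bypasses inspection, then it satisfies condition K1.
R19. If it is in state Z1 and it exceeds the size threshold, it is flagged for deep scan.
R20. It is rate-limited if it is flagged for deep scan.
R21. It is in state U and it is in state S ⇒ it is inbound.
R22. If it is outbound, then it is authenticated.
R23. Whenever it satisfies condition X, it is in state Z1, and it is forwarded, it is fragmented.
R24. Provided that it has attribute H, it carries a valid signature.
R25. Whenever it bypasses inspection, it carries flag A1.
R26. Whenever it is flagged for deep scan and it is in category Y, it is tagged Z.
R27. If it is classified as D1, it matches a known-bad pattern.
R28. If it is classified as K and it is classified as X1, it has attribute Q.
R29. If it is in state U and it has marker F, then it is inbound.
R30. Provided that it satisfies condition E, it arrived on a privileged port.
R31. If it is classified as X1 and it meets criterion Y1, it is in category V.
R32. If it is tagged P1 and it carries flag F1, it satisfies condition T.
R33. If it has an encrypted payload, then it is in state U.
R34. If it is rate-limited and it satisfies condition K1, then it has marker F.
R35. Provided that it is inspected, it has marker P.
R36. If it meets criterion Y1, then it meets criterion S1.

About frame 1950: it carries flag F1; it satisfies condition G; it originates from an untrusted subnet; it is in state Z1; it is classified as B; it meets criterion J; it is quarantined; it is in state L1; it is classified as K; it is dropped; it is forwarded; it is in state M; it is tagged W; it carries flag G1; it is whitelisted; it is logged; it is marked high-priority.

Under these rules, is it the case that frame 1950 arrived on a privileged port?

By R1 (it is logged, it carries flag F1, it is in state Z1): it is classified as U1.
By R2 (it is in state M, it satisfies condition G, it carries flag F1): it is flagged for deep scan.
By R7 (it satisfies condition G, it originates from an untrusted subnet): it bypasses inspection.
By R11 (it is marked high-priority, it is in state Z1): it is tagged P1.
By R13 (it carries flag G1, it is classified as K): it has attribute H.
By R15 (it is classified as B, it is forwarded): it meets criterion C.
By R16 (it is tagged W): it satisfies condition X.
By R18 (it bypasses inspection): it satisfies condition K1.
By R20 (it is flagged for deep scan): it is rate-limited.
By R23 (it satisfies condition X, it is in state Z1, it is forwarded): it is fragmented.
By R24 (it has attribute H): it carries a valid signature.
By R32 (it is tagged P1, it carries flag F1): it satisfies condition T.
By R34 (it is rate-limited, it satisfies condition K1): it has marker F.
By R6 (it carries a valid signature): it is classified as X1.
By R8 (it is classified as U1, it meets criterion C): it has an encrypted payload.
By R17 (it is fragmented, it is in state M): it meets criterion Y1.
By R31 (it is classified as X1, it meets criterion Y1): it is in category V.
By R33 (it has an encrypted payload): it is in state U.
By R29 (it is in state U, it has marker F): it is inbound.
By R5 (it is in category V, it satisfies condition T, it is inbound): it arrived on a privileged port.

Yes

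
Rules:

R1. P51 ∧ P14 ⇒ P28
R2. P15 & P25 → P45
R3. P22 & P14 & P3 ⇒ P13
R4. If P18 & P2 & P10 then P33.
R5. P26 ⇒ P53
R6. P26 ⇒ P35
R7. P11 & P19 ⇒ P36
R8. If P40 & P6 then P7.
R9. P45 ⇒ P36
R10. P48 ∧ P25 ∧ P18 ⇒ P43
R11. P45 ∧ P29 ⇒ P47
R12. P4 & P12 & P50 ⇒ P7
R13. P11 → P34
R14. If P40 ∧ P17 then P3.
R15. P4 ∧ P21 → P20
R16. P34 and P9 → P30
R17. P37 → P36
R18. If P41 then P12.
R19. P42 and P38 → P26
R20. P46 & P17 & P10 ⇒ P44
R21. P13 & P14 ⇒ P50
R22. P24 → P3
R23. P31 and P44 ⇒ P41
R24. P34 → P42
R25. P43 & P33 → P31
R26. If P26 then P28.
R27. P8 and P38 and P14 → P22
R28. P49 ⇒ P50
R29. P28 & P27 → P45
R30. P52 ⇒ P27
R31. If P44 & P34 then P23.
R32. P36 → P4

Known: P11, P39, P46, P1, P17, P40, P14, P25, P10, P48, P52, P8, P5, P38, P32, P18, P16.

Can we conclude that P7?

Forward chaining from the given facts derives: P43, P34, P3, P44, P42, P22, P27, P23, P13, P26, P50, P28, P45, P53, P35, P36, P4.
Rules concluding P7: R8 needs P6; R12 needs P12 — none of these are established.

No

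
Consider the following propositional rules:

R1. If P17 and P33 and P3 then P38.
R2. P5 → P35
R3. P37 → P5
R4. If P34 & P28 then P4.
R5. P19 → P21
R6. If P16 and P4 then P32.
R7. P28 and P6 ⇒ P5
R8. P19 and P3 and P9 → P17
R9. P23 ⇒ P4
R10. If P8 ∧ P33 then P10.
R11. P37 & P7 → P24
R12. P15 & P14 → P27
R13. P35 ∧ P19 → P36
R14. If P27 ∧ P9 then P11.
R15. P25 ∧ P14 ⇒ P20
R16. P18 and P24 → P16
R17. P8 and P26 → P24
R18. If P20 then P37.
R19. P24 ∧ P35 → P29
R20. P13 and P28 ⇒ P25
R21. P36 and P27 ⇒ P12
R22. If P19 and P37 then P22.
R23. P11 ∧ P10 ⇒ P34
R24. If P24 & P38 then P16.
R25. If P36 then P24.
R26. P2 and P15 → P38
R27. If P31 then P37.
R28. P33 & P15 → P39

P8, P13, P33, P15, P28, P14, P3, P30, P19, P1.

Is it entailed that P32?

No

Forward chaining from the given facts derives: P21, P10, P27, P25, P39, P20, P37, P22, P5, P35, P36, P12, P24, P29.
The only rule concluding P32 is R6, which needs P16; that is never established.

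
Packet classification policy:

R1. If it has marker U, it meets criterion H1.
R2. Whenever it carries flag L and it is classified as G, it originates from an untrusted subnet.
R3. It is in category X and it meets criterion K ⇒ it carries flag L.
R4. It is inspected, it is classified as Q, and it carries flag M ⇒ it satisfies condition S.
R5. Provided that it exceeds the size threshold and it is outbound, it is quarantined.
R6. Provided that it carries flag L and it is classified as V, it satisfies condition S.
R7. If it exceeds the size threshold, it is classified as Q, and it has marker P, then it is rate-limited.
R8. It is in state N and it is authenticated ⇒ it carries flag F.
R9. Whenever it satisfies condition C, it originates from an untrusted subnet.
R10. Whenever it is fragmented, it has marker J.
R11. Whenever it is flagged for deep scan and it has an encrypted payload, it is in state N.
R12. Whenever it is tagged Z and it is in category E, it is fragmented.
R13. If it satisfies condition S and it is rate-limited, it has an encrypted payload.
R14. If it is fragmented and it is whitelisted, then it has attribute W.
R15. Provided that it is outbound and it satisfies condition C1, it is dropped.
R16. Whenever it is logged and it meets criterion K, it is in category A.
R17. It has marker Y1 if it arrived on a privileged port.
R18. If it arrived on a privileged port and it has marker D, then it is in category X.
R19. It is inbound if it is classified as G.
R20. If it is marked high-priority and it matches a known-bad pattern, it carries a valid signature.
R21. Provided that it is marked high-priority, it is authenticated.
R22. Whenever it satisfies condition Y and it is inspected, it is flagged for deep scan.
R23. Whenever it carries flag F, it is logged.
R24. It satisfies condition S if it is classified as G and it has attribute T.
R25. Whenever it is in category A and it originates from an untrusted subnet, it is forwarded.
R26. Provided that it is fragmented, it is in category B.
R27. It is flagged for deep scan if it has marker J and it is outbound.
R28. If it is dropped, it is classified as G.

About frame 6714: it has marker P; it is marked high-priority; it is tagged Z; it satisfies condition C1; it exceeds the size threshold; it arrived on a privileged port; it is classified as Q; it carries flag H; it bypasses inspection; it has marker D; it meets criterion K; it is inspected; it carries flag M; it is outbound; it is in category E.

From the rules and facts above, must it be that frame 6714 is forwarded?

By R4 (it is inspected, it is classified as Q, it carries flag M): it satisfies condition S.
By R7 (it exceeds the size threshold, it is classified as Q, it has marker P): it is rate-limited.
By R12 (it is tagged Z, it is in category E): it is fragmented.
By R13 (it satisfies condition S, it is rate-limited): it has an encrypted payload.
By R15 (it is outbound, it satisfies condition C1): it is dropped.
By R18 (it arrived on a privileged port, it has marker D): it is in category X.
By R21 (it is marked high-priority): it is authenticated.
By R28 (it is dropped): it is classified as G.
By R3 (it is in category X, it meets criterion K): it carries flag L.
By R10 (it is fragmented): it has marker J.
By R27 (it has marker J, it is outbound): it is flagged for deep scan.
By R2 (it carries flag L, it is classified as G): it originates from an untrusted subnet.
By R11 (it is flagged for deep scan, it has an encrypted payload): it is in state N.
By R8 (it is in state N, it is authenticated): it carries flag F.
By R23 (it carries flag F): it is logged.
By R16 (it is logged, it meets criterion K): it is in category A.
By R25 (it is in category A, it originates from an untrusted subnet): it is forwarded.

Yes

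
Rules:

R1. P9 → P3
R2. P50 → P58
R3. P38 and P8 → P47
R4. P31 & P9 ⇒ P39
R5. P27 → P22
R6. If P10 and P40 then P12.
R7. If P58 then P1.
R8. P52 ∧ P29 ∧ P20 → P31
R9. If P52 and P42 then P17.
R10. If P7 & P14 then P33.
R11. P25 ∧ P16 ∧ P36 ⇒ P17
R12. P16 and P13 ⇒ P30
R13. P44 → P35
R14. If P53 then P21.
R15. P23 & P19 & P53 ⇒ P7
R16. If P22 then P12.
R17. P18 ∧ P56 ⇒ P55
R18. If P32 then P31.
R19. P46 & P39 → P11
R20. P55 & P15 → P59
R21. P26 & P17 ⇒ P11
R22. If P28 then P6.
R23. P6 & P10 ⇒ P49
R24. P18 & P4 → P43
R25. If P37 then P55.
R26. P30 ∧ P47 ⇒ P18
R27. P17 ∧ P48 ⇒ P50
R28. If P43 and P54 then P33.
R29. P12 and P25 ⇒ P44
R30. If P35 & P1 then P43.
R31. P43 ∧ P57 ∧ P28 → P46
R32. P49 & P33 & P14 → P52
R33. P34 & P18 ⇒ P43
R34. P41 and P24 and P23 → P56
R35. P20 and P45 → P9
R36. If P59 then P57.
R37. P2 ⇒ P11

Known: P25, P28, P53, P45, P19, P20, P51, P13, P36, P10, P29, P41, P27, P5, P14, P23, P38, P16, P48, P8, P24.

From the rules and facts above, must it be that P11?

Forward chaining from the given facts derives: P47, P22, P17, P30, P21, P7, P12, P6, P49, P18, P50, P44, P56, P9, P3, P58, P1, P33, P35, P55, P43, P52, P31, P39.
Rules concluding P11: R19 needs P46; R21 needs P26; R37 needs P2 — none of these are established.

No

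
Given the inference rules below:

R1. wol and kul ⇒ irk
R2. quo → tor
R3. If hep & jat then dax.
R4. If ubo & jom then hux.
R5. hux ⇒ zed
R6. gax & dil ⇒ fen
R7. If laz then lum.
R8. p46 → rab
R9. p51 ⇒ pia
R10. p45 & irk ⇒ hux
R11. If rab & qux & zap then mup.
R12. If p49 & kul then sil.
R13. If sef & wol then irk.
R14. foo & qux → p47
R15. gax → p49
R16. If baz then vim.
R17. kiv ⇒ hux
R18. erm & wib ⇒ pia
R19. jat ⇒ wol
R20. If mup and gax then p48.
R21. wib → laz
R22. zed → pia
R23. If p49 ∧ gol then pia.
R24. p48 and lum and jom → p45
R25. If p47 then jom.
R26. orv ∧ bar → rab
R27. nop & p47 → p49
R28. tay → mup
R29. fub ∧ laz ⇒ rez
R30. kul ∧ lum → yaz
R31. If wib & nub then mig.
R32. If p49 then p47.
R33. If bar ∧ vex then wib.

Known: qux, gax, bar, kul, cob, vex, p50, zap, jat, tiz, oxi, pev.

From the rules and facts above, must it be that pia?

Forward chaining from the given facts derives: p49, wol, p47, wib, irk, sil, laz, jom, lum, yaz.
Rules concluding pia: R9 needs p51; R18 needs erm; R22 needs zed; R23 needs gol — none of these are established.

No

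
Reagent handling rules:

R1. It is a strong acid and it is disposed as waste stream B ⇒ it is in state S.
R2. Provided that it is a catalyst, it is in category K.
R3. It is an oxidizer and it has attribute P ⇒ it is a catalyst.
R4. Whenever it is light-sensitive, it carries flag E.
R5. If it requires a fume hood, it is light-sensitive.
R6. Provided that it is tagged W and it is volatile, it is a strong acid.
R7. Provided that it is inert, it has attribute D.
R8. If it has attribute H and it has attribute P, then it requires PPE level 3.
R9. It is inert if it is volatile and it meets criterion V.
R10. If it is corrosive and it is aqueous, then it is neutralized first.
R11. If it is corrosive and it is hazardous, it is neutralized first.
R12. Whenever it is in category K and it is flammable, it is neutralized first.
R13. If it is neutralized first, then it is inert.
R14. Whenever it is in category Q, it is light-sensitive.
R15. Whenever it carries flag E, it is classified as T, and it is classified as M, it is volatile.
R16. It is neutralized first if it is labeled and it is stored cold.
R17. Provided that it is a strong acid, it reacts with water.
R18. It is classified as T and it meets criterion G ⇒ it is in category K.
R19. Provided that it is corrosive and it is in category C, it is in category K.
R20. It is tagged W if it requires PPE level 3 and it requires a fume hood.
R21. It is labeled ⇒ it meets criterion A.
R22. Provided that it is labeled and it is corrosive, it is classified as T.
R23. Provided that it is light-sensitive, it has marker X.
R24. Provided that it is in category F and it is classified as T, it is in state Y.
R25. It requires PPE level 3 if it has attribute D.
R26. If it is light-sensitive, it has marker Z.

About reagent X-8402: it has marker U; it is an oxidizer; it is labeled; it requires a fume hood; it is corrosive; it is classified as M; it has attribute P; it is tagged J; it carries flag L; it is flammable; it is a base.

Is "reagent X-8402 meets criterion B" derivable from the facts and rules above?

Forward chaining from the given facts derives: is a catalyst, is light-sensitive, meets criterion A, is classified as T, has marker X, has marker Z, is in category K, carries flag E, is neutralized first, is inert, is volatile, has attribute D, requires PPE level 3, is tagged W, is a strong acid, reacts with water.
No rule has "it meets criterion B" as its conclusion, and it is not among the given facts.

No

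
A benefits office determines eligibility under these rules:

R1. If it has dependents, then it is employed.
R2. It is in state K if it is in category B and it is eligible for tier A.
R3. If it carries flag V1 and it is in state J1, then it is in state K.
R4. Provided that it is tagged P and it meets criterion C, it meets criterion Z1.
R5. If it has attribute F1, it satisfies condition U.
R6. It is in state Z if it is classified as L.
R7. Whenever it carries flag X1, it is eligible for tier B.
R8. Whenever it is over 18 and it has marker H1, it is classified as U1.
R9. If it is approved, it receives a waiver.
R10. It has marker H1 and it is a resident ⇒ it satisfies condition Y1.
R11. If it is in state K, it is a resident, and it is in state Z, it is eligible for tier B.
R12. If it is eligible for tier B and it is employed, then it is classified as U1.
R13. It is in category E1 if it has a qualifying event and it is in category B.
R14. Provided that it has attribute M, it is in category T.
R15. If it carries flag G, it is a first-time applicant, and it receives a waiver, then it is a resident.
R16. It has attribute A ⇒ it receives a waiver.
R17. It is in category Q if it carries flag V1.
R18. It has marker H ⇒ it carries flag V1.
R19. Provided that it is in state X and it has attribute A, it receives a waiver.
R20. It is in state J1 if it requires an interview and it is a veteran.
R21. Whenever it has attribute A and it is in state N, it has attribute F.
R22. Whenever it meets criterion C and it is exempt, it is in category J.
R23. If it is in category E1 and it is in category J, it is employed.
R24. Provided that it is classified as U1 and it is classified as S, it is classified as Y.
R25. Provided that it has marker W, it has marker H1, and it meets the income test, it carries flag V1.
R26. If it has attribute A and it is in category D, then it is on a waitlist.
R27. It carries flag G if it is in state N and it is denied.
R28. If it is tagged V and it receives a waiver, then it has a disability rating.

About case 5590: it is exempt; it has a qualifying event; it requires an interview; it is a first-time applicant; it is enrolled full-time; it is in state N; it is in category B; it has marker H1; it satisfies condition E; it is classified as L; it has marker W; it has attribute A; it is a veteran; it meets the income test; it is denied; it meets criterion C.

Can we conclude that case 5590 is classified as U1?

Yes

By R6 (it is classified as L): it is in state Z.
By R13 (it has a qualifying event, it is in category B): it is in category E1.
By R16 (it has attribute A): it receives a waiver.
By R20 (it requires an interview, it is a veteran): it is in state J1.
By R22 (it meets criterion C, it is exempt): it is in category J.
By R23 (it is in category E1, it is in category J): it is employed.
By R25 (it has marker W, it has marker H1, it meets the income test): it carries flag V1.
By R27 (it is in state N, it is denied): it carries flag G.
By R3 (it carries flag V1, it is in state J1): it is in state K.
By R15 (it carries flag G, it is a first-time applicant, it receives a waiver): it is a resident.
By R11 (it is in state K, it is a resident, it is in state Z): it is eligible for tier B.
By R12 (it is eligible for tier B, it is employed): it is classified as U1.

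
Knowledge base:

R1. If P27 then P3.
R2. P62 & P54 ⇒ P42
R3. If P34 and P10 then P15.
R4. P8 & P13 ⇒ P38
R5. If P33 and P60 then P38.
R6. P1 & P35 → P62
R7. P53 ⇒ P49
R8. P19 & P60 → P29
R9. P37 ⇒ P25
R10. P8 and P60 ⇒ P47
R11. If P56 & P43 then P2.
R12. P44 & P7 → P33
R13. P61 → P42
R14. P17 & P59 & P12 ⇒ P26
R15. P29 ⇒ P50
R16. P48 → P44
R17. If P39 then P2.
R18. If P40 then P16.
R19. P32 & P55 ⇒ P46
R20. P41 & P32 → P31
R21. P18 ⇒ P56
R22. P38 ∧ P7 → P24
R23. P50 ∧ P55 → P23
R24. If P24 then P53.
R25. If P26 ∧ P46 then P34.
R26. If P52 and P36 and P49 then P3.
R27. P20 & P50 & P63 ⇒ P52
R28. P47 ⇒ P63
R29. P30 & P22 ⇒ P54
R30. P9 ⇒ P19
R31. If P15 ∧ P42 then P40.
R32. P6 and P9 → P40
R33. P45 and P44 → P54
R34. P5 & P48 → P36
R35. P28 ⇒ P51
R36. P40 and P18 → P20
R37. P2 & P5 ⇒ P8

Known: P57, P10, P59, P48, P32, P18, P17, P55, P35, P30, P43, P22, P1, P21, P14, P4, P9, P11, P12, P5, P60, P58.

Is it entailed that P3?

Forward chaining from the given facts derives: P62, P26, P44, P46, P56, P34, P54, P19, P36, P42, P15, P29, P2, P50, P23, P40, P20, P8, P47, P16, P63, P52.
Rules concluding P3: R1 needs P27; R26 needs P49 — none of these are established.

No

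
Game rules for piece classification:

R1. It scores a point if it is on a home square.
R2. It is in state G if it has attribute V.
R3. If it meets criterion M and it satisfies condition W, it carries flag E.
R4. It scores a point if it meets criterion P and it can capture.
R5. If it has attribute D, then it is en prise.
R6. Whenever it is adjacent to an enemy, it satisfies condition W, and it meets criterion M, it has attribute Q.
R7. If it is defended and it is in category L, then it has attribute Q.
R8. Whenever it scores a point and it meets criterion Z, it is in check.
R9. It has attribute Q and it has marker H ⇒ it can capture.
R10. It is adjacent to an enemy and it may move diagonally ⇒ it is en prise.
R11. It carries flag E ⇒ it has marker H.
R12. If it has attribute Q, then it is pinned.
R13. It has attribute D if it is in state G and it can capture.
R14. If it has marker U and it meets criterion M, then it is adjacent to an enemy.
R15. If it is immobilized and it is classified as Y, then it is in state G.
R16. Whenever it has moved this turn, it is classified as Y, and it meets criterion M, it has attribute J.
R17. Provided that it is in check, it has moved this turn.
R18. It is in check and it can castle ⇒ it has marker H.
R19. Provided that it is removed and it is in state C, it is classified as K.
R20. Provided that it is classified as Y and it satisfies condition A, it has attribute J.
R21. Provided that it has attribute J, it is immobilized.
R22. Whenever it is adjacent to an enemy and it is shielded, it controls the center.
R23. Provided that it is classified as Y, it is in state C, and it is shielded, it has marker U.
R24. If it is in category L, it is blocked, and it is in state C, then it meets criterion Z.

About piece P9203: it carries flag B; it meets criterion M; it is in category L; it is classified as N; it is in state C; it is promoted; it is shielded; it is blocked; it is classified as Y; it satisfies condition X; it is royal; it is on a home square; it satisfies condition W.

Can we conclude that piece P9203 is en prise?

By R1 (it is on a home square): it scores a point.
By R3 (it meets criterion M, it satisfies condition W): it carries flag E.
By R11 (it carries flag E): it has marker H.
By R23 (it is classified as Y, it is in state C, it is shielded): it has marker U.
By R24 (it is in category L, it is blocked, it is in state C): it meets criterion Z.
By R8 (it scores a point, it meets criterion Z): it is in check.
By R14 (it has marker U, it meets criterion M): it is adjacent to an enemy.
By R17 (it is in check): it has moved this turn.
By R6 (it is adjacent to an enemy, it satisfies condition W, it meets criterion M): it has attribute Q.
By R9 (it has attribute Q, it has marker H): it can capture.
By R16 (it has moved this turn, it is classified as Y, it meets criterion M): it has attribute J.
By R21 (it has attribute J): it is immobilized.
By R15 (it is immobilized, it is classified as Y): it is in state G.
By R13 (it is in state G, it can capture): it has attribute D.
By R5 (it has attribute D): it is en prise.

Yes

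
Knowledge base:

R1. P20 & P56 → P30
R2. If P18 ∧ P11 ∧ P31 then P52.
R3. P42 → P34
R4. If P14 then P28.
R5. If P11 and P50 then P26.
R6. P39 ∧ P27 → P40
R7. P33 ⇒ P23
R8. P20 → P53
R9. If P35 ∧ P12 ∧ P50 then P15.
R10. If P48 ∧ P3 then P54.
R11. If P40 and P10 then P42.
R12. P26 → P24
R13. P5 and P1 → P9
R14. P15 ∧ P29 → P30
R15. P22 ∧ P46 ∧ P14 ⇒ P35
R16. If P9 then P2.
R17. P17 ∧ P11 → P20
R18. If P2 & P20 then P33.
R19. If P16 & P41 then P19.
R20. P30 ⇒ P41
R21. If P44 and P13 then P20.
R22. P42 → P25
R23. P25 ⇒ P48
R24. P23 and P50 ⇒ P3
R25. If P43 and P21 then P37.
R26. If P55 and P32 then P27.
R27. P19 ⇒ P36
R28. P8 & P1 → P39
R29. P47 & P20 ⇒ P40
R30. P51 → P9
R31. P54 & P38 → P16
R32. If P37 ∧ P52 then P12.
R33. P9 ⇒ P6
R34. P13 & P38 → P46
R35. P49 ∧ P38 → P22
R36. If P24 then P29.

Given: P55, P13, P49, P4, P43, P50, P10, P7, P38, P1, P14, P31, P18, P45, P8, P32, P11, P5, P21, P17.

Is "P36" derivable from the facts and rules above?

P52  (by R2: P18, P11, P31)
P26  (by R5: P11, P50)
P24  (by R12: P26)
P9  (by R13: P5, P1)
P2  (by R16: P9)
P20  (by R17: P17, P11)
P33  (by R18: P2, P20)
P37  (by R25: P43, P21)
P27  (by R26: P55, P32)
P39  (by R28: P8, P1)
P12  (by R32: P37, P52)
P46  (by R34: P13, P38)
P22  (by R35: P49, P38)
P29  (by R36: P24)
P40  (by R6: P39, P27)
P23  (by R7: P33)
P42  (by R11: P40, P10)
P35  (by R15: P22, P46, P14)
P25  (by R22: P42)
P48  (by R23: P25)
P3  (by R24: P23, P50)
P15  (by R9: P35, P12, P50)
P54  (by R10: P48, P3)
P30  (by R14: P15, P29)
P41  (by R20: P30)
P16  (by R31: P54, P38)
P19  (by R19: P16, P41)
P36  (by R27: P19)

Yes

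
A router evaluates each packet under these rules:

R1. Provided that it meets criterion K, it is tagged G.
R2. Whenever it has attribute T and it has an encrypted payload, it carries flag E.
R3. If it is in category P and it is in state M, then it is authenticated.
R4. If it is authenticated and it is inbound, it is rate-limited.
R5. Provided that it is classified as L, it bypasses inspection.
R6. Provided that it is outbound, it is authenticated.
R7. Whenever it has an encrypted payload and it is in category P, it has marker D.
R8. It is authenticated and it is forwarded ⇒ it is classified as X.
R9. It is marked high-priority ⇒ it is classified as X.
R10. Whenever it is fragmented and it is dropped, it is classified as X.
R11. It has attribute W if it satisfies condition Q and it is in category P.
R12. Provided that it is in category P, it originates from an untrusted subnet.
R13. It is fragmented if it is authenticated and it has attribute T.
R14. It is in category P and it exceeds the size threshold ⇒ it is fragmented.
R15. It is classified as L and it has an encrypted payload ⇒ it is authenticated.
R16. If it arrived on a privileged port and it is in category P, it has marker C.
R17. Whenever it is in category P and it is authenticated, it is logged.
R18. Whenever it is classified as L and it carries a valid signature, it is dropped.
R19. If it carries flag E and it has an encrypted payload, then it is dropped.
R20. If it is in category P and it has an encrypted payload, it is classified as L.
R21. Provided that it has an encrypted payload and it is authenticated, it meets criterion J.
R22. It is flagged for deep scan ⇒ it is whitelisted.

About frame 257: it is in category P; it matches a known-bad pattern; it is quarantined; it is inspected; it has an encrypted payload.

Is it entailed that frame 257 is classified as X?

Forward chaining from the given facts derives: has marker D, originates from an untrusted subnet, is classified as L, bypasses inspection, is authenticated, is logged, meets criterion J.
Rules concluding "it is classified as X": R8 needs "it is forwarded"; R9 needs "it is marked high-priority"; R10 needs "it is fragmented" — none of these are established.

No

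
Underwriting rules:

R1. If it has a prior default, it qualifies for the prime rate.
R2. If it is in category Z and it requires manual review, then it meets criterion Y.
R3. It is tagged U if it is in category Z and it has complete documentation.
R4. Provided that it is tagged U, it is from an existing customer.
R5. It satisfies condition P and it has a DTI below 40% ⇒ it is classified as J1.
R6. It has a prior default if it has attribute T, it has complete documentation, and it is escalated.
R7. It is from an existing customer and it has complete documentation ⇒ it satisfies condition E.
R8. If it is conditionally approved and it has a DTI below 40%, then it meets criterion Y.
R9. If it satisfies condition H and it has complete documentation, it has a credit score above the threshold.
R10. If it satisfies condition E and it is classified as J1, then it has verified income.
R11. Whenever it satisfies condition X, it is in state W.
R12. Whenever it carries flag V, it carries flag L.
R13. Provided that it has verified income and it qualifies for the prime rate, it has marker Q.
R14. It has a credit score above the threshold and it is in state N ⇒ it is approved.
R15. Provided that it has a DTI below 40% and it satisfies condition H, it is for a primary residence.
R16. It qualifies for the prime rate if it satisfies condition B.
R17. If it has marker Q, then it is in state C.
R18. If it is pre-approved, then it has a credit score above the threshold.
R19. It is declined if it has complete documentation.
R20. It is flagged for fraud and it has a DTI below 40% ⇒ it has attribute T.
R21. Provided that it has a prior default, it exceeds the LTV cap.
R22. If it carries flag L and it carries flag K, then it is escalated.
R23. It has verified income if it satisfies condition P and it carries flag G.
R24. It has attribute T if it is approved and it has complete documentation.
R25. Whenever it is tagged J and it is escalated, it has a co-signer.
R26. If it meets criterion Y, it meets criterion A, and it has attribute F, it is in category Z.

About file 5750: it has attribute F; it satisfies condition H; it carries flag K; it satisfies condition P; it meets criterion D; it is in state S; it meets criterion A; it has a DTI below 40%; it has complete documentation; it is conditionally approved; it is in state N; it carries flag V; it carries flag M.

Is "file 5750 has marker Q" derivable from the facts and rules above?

Yes

By R5 (it satisfies condition P, it has a DTI below 40%): it is classified as J1.
By R8 (it is conditionally approved, it has a DTI below 40%): it meets criterion Y.
By R9 (it satisfies condition H, it has complete documentation): it has a credit score above the threshold.
By R12 (it carries flag V): it carries flag L.
By R14 (it has a credit score above the threshold, it is in state N): it is approved.
By R22 (it carries flag L, it carries flag K): it is escalated.
By R24 (it is approved, it has complete documentation): it has attribute T.
By R26 (it meets criterion Y, it meets criterion A, it has attribute F): it is in category Z.
By R3 (it is in category Z, it has complete documentation): it is tagged U.
By R4 (it is tagged U): it is from an existing customer.
By R6 (it has attribute T, it has complete documentation, it is escalated): it has a prior default.
By R7 (it is from an existing customer, it has complete documentation): it satisfies condition E.
By R10 (it satisfies condition E, it is classified as J1): it has verified income.
By R1 (it has a prior default): it qualifies for the prime rate.
By R13 (it has verified income, it qualifies for the prime rate): it has marker Q.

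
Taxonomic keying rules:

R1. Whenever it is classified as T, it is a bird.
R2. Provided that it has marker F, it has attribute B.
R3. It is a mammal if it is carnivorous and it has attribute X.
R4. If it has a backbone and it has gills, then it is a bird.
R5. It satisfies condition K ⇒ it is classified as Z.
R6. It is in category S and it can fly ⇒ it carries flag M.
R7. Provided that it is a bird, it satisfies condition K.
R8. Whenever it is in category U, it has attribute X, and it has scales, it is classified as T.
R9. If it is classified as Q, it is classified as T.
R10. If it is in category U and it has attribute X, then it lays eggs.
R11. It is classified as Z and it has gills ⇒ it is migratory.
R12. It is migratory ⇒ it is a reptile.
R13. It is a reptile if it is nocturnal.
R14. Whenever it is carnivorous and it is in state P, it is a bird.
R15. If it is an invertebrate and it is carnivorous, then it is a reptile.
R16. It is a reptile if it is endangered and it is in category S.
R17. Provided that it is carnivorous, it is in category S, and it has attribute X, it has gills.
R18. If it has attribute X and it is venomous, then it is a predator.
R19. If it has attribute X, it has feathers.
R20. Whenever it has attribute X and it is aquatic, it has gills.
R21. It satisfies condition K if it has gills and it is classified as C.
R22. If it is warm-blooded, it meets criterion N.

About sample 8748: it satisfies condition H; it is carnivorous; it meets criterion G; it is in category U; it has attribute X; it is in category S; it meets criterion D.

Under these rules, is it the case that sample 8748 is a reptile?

No

Forward chaining from the given facts derives: is a mammal, lays eggs, has gills, has feathers.
Rules concluding "it is a reptile": R12 needs "it is migratory"; R13 needs "it is nocturnal"; R15 needs "it is an invertebrate"; R16 needs "it is endangered" — none of these are established.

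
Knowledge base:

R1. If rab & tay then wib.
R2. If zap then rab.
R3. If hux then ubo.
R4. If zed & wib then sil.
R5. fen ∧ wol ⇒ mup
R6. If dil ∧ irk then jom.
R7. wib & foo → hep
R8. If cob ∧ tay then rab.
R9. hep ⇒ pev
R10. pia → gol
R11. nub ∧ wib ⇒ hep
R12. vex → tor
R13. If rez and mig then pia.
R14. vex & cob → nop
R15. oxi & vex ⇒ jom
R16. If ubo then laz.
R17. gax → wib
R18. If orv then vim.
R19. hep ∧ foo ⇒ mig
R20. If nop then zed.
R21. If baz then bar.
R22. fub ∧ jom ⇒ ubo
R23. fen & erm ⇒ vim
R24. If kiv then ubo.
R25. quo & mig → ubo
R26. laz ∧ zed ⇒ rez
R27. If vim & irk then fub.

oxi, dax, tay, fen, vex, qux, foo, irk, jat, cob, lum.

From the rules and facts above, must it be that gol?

No

Forward chaining from the given facts derives: rab, tor, nop, jom, zed, wib, sil, hep, pev, mig.
The only rule concluding gol is R10, which needs pia; that is never established.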